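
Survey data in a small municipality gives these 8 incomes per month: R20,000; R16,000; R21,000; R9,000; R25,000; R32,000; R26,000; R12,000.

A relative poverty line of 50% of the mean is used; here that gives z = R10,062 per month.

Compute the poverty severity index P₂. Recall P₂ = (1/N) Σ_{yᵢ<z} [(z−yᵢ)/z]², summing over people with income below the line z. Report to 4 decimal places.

Below z: R9,000 (q = 1 of N = 8).
Shortfall ratios: (10062−9000)/10062 = 0.1055.
Squared: 0.0111.
Sum = 0.011140; P₂ = 0.011140 / 8 = 0.0014.

0.0014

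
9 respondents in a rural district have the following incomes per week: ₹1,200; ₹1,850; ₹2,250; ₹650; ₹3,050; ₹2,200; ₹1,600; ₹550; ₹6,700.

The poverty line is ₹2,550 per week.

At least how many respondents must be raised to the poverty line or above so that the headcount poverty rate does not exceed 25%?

5

Currently q = 7 of N = 9 are below the line (H = 0.778).
A headcount ratio of at most 25% allows at most ⌊0.25 × 9⌋ = 2 poor respondents.
So at least 7 − 2 = 5 must be lifted.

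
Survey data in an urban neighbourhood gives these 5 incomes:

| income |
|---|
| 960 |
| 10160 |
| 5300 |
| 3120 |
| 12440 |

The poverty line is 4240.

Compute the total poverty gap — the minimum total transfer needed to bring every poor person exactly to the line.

4400

Below the line: 960, 3120 (q = 2 of N = 5).
Individual gaps: 4240−960 = 3280; 4240−3120 = 1120.
Aggregate gap = 4400.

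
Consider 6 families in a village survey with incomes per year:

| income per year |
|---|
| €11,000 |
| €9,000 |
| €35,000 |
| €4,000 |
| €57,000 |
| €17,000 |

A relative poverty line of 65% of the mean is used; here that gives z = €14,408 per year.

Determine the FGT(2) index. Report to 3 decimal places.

0.120

Poor units: €4,000, €9,000, €11,000 (q = 3 of N = 6).
Relative gaps: (14408−4000)/14408 = 0.7224; (14408−9000)/14408 = 0.3753; (14408−11000)/14408 = 0.2365.
Squared: 0.5218; 0.1409; 0.0559.
Sum = 0.718662; P₂ = 0.718662 / 6 = 0.120.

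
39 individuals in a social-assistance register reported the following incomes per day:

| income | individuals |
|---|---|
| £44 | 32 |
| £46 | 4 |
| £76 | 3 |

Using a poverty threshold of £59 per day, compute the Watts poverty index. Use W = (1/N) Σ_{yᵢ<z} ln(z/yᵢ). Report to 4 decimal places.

Below z: 32×£44, 4×£46 (q = 36 of N = 39).
Log gaps: ln(59/44) = 0.2933 (×32); ln(59/46) = 0.2489 (×4).
W = 10.382714 / 39 = 0.2662.

0.2662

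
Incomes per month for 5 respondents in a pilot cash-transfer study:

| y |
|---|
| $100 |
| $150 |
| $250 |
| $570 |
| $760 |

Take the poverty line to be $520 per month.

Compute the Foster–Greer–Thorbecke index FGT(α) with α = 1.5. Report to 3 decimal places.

0.340

Below z: $100, $150, $250 (q = 3 of N = 5).
Relative gaps: (520−100)/520 = 0.8077; (520−150)/520 = 0.7115; (520−250)/520 = 0.5192.
Raised to α = 1.5: 0.72589; 0.60020; 0.37415.
Sum = 1.700235; FGT(1.5) = 1.700235 / 5 = 0.340.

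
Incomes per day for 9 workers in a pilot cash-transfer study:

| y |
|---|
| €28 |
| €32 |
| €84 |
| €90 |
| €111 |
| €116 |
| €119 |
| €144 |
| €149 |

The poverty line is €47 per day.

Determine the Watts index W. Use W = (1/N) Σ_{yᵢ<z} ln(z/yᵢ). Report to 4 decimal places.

Below the line: €28, €32 (q = 2 of N = 9).
Log gaps: ln(47/28) = 0.5179; ln(47/32) = 0.3844.
W = 0.902355 / 9 = 0.1003.

0.1003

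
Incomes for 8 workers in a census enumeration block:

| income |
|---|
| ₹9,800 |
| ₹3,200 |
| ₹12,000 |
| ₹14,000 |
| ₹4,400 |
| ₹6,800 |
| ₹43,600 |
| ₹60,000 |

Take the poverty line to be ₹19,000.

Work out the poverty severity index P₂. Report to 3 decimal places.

0.267

Below z: ₹3,200, ₹4,400, ₹6,800, ₹9,800, ₹12,000, ₹14,000 (q = 6 of N = 8).
Gap ratios (z−y)/z: (19000−3200)/19000 = 0.8316; (19000−4400)/19000 = 0.7684; (19000−6800)/19000 = 0.6421; (19000−9800)/19000 = 0.4842; (19000−12000)/19000 = 0.3684; (19000−14000)/19000 = 0.2632.
Squared: 0.6915; 0.5905; 0.4123; 0.2345; 0.1357; 0.0693.
Sum = 2.133740; P₂ = 2.133740 / 8 = 0.267.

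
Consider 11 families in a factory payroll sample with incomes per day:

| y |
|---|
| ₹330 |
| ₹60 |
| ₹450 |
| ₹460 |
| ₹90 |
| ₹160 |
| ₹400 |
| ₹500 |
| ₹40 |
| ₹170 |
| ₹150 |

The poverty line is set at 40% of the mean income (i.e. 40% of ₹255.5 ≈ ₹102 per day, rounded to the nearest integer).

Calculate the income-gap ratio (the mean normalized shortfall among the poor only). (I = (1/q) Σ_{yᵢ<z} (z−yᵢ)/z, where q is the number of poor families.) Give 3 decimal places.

Poor units: ₹40, ₹60, ₹90 (q = 3 of N = 11).
Shortfall ratios (z−y)/z: 0.6078, 0.4118, 0.1176; sum = 1.137255.
The income-gap ratio divides by q (the poor only): 1.137255 / 3 = 0.379.

0.379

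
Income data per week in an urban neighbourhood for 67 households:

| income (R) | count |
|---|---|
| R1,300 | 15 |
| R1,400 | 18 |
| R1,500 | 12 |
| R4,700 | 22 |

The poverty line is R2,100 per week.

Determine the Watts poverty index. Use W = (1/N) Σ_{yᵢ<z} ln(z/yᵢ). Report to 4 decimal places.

Poor units: 15×R1,300, 18×R1,400, 12×R1,500 (q = 45 of N = 67).
ln(z/y) terms: ln(2100/1300) = 0.4796 (×15); ln(2100/1400) = 0.4055 (×18); ln(2100/1500) = 0.3365 (×12).
W = 18.529635 / 67 = 0.2766.

0.2766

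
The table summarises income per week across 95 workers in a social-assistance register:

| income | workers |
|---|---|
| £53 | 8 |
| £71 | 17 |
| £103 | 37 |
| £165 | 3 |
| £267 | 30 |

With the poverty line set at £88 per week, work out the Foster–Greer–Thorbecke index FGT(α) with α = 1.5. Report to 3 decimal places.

0.036

Incomes under z: 8×£53, 17×£71 (q = 25 of N = 95).
Normalized shortfalls: (88−53)/88 = 0.3977 (×8); (88−71)/88 = 0.1932 (×17).
Raised to α = 1.5: 0.25083 (×8); 0.08491 (×17).
Sum = 3.450072; FGT(1.5) = 3.450072 / 95 = 0.036.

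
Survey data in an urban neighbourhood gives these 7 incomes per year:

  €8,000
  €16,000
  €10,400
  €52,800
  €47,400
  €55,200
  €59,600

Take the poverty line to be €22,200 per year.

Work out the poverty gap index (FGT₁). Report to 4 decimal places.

0.2072

Below the line: €8,000, €10,400, €16,000 (q = 3 of N = 7).
Gap ratios (z−y)/z: (22200−8000)/22200 = 0.6396; (22200−10400)/22200 = 0.5315; (22200−16000)/22200 = 0.2793.
Σ = 1.450450. Dividing by the full population N = 7 gives P₁ = 0.2072.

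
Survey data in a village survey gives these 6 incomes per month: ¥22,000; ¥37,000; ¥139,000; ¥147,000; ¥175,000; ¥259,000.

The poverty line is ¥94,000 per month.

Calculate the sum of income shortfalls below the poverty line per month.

Poor units: ¥22,000, ¥37,000 (q = 2 of N = 6).
Individual gaps: 94000−22000 = 72000; 94000−37000 = 57000.
Aggregate gap = ¥129,000.

¥129,000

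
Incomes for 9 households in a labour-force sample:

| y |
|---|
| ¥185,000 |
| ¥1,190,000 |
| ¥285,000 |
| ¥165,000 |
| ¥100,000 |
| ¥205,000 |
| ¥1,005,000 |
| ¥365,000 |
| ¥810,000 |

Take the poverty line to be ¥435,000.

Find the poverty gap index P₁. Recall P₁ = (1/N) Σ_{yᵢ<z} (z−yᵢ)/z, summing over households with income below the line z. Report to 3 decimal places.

Incomes under z: ¥100,000, ¥165,000, ¥185,000, ¥205,000, ¥285,000, ¥365,000 (q = 6 of N = 9).
Shortfall ratios: (435000−100000)/435000 = 0.7701; (435000−165000)/435000 = 0.6207; (435000−185000)/435000 = 0.5747; (435000−205000)/435000 = 0.5287; (435000−285000)/435000 = 0.3448; (435000−365000)/435000 = 0.1609.
Σ = 3.000000. Dividing by the full population N = 9 gives P₁ = 0.333.

0.333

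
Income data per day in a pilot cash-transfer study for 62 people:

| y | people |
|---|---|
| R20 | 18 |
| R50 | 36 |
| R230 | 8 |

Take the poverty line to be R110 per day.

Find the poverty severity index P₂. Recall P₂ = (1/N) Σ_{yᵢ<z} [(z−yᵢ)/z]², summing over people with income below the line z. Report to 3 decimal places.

Incomes under z: 18×R20, 36×R50 (q = 54 of N = 62).
Gap ratios (z−y)/z: (110−20)/110 = 0.8182 (×18); (110−50)/110 = 0.5455 (×36).
Squared: 0.6694 (×18); 0.2975 (×36).
Sum = 22.760331; P₂ = 22.760331 / 62 = 0.367.

0.367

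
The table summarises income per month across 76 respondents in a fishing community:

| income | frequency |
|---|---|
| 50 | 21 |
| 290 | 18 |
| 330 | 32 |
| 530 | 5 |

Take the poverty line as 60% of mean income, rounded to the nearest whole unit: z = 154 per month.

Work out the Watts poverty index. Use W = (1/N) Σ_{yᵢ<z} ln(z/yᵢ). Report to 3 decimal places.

Poor units: 21×50 (q = 21 of N = 76).
ln(z/y) terms: ln(154/50) = 1.1249 (×21).
W = 23.623522 / 76 = 0.311.

0.311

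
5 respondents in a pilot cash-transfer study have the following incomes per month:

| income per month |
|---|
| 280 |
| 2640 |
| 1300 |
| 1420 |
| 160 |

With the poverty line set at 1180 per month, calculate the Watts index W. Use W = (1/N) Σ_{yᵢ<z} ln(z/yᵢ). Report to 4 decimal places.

Incomes under z: 160, 280 (q = 2 of N = 5).
Log shortfalls: ln(1180/160) = 1.9981; ln(1180/280) = 1.4385.
W = 3.436576 / 5 = 0.6873.

0.6873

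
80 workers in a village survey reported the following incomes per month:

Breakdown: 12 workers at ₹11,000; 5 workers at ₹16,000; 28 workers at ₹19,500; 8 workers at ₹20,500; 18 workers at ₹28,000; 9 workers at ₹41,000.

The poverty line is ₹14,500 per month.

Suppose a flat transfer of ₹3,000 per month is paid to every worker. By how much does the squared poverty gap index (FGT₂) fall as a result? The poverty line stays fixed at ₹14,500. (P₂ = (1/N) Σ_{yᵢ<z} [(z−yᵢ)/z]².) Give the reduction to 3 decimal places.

0.009

Before: below the line — 12×₹11,000; squared poverty gap index (FGT₂) = 0.00874.
After the ₹3,000 transfer: below the line — 12×₹14,000; squared poverty gap index (FGT₂) = 0.00018.
Reduction = 0.00874 − 0.00018 = 0.009.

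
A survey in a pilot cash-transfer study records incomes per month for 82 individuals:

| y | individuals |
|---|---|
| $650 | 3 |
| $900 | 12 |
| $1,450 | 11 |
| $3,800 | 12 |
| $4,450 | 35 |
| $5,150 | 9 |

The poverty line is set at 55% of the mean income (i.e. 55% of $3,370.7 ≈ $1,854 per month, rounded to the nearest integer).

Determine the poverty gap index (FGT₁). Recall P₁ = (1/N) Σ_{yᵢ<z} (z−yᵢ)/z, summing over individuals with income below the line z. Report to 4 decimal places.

0.1283

Below the line: 3×$650, 12×$900, 11×$1,450 (q = 26 of N = 82).
Gap ratios (z−y)/z: (1854−650)/1854 = 0.6494 (×3); (1854−900)/1854 = 0.5146 (×12); (1854−1450)/1854 = 0.2179 (×11).
Sum of shortfalls = 10.519957; P₁ averages over all N: 10.519957 / 82 = 0.1283.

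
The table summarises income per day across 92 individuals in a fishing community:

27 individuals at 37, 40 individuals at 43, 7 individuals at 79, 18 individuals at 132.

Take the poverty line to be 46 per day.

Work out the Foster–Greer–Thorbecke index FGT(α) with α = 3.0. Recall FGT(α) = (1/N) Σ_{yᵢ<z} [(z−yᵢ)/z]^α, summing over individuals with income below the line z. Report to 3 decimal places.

Below the line: 27×37, 40×43 (q = 67 of N = 92).
Relative gaps: (46−37)/46 = 0.1957 (×27); (46−43)/46 = 0.0652 (×40).
Raised to α = 3.0: 0.00749 (×27); 0.00028 (×40).
Sum = 0.213313; FGT(3.0) = 0.213313 / 92 = 0.002.

0.002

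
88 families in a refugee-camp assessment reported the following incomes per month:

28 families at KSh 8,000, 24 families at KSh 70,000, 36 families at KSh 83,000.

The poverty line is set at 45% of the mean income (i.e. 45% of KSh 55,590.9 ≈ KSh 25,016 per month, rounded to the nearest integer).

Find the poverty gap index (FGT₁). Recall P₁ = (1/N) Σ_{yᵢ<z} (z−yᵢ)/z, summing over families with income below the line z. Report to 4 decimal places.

0.2164

Poor units: 28×KSh 8,000 (q = 28 of N = 88).
Relative gaps: (25016−8000)/25016 = 0.6802 (×28).
Σ = 19.045731. Dividing by the full population N = 88 gives P₁ = 0.2164.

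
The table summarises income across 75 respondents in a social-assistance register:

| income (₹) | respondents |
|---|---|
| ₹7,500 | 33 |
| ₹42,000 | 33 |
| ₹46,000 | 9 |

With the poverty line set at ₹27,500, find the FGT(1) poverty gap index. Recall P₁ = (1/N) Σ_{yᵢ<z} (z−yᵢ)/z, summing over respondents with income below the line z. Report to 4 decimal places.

Poor units: 33×₹7,500 (q = 33 of N = 75).
Normalized shortfalls: (27500−7500)/27500 = 0.7273 (×33).
Σ = 24.000000. Dividing by the full population N = 75 gives P₁ = 0.3200.

0.3200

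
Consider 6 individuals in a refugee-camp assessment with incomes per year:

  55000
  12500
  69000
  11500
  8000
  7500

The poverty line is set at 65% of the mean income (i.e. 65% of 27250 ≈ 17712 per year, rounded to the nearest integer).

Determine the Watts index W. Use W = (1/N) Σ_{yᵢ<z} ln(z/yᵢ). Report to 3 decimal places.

Below the line: 7500, 8000, 11500, 12500 (q = 4 of N = 6).
ln(z/y) terms: ln(17712/7500) = 0.8593; ln(17712/8000) = 0.7948; ln(17712/11500) = 0.4319; ln(17712/12500) = 0.3485.
W = 2.434549 / 6 = 0.406.

0.406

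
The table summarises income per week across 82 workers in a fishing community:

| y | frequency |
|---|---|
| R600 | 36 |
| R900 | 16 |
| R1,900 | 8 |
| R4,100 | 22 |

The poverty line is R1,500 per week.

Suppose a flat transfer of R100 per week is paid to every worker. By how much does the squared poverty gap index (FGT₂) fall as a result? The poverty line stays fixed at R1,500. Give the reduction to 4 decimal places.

0.0427

Before: below the line — 36×R600, 16×R900; squared poverty gap index (FGT₂) = 0.189268.
After the R100 transfer: below the line — 36×R700, 16×R1,000; squared poverty gap index (FGT₂) = 0.146558.
Reduction = 0.189268 − 0.146558 = 0.0427.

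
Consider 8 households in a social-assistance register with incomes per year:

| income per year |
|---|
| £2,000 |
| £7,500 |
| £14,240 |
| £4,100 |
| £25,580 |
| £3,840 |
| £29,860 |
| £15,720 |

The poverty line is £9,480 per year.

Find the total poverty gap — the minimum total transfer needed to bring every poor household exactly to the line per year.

Poor units: £2,000, £3,840, £4,100, £7,500 (q = 4 of N = 8).
Individual gaps: 9480−2000 = 7480; 9480−3840 = 5640; 9480−4100 = 5380; 9480−7500 = 1980.
Aggregate gap = £20,480.

£20,480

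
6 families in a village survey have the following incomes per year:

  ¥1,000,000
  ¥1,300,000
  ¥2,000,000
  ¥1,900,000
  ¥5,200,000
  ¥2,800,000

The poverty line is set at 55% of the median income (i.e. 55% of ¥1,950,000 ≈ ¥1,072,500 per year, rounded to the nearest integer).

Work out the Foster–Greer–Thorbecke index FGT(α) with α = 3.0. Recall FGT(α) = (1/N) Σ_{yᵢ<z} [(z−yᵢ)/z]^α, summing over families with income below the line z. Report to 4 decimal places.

Incomes under z: ¥1,000,000 (q = 1 of N = 6).
Shortfall ratios: (1072500−1000000)/1072500 = 0.0676.
Raised to α = 3.0: 0.00031.
Sum = 0.000309; FGT(3.0) = 0.000309 / 6 = 0.0001.

0.0001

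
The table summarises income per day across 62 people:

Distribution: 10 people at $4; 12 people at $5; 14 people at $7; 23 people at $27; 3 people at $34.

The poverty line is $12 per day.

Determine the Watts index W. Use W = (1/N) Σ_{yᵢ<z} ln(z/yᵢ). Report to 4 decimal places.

Below z: 10×$4, 12×$5, 14×$7 (q = 36 of N = 62).
ln(z/y) terms: ln(12/4) = 1.0986 (×10); ln(12/5) = 0.8755 (×12); ln(12/7) = 0.5390 (×14).
W = 29.037699 / 62 = 0.4683.

0.4683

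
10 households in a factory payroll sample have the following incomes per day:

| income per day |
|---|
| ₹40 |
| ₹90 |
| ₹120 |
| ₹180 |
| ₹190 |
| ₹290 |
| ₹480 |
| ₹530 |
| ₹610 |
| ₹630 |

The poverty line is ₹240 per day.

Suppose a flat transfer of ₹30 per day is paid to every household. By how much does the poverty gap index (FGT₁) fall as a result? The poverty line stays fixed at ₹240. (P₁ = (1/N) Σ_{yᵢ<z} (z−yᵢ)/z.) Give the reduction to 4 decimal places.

Before: below the line — ₹40, ₹90, ₹120, ₹180, ₹190; poverty gap index (FGT₁) = 0.241667.
After the ₹30 transfer: below the line — ₹70, ₹120, ₹150, ₹210, ₹220; poverty gap index (FGT₁) = 0.179167.
Reduction = 0.241667 − 0.179167 = 0.0625.

0.0625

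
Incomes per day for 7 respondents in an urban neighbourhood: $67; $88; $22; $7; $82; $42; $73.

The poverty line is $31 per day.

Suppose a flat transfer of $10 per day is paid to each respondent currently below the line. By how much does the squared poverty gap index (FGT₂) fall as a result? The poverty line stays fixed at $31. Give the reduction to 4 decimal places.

Before: below the line — $7, $22; squared poverty gap index (FGT₂) = 0.097666.
After the $10 transfer: below the line — $17; squared poverty gap index (FGT₂) = 0.029136.
Reduction = 0.097666 − 0.029136 = 0.0685.

0.0685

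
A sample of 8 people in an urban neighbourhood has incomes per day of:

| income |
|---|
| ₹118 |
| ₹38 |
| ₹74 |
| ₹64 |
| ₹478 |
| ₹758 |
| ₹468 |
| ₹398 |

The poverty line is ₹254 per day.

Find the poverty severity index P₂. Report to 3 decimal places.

0.259

Poor units: ₹38, ₹64, ₹74, ₹118 (q = 4 of N = 8).
Relative gaps: (254−38)/254 = 0.8504; (254−64)/254 = 0.7480; (254−74)/254 = 0.7087; (254−118)/254 = 0.5354.
Squared: 0.7232; 0.5596; 0.5022; 0.2867.
Sum = 2.071610; P₂ = 2.071610 / 8 = 0.259.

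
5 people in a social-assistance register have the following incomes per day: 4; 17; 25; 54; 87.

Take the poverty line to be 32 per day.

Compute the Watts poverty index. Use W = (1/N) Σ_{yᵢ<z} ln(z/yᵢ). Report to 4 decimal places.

0.5918

Below the line: 4, 17, 25 (q = 3 of N = 5).
ln(z/y) terms: ln(32/4) = 2.0794; ln(32/17) = 0.6325; ln(32/25) = 0.2469.
W = 2.958824 / 5 = 0.5918.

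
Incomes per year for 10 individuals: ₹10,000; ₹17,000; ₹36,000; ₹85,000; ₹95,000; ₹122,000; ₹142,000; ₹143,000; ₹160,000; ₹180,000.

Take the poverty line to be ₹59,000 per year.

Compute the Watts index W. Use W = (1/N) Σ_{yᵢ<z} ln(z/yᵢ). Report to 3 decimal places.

0.351

Below the line: ₹10,000, ₹17,000, ₹36,000 (q = 3 of N = 10).
Log shortfalls: ln(59000/10000) = 1.7750; ln(59000/17000) = 1.2443; ln(59000/36000) = 0.4940.
W = 3.513295 / 10 = 0.351.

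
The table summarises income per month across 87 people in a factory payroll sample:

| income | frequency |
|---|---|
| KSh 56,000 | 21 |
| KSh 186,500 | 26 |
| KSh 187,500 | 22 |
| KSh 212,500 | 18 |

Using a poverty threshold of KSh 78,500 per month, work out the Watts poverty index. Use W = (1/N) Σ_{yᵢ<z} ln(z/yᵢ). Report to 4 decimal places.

Below z: 21×KSh 56,000 (q = 21 of N = 87).
ln(z/y) terms: ln(78500/56000) = 0.3377 (×21).
W = 7.092686 / 87 = 0.0815.

0.0815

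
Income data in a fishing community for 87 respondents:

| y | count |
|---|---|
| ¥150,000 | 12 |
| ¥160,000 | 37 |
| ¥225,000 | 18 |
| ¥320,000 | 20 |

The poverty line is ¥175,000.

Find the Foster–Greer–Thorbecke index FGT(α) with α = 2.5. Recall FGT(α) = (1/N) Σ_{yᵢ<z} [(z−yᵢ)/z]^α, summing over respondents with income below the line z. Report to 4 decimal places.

Below z: 12×¥150,000, 37×¥160,000 (q = 49 of N = 87).
Gap ratios (z−y)/z: (175000−150000)/175000 = 0.1429 (×12); (175000−160000)/175000 = 0.0857 (×37).
Raised to α = 2.5: 0.00771 (×12); 0.00215 (×37).
Sum = 0.172148; FGT(2.5) = 0.172148 / 87 = 0.0020.

0.0020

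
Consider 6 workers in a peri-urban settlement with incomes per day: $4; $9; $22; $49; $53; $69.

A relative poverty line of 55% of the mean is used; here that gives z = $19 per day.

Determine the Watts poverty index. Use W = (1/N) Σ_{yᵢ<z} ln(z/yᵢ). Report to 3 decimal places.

0.384

Poor units: $4, $9 (q = 2 of N = 6).
ln(z/y) terms: ln(19/4) = 1.5581; ln(19/9) = 0.7472.
W = 2.305359 / 6 = 0.384.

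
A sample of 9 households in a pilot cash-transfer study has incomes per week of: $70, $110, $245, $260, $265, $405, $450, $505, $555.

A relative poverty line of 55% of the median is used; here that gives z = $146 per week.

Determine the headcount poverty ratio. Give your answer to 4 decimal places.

2 of the 9 households have income below $146.
H = 2/9 = 0.2222.

0.2222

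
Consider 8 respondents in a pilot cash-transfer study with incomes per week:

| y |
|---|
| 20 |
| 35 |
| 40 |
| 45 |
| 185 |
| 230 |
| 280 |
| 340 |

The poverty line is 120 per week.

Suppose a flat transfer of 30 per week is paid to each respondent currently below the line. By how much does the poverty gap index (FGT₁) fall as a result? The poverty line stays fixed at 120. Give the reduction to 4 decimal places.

0.1250

Before: below the line — 20, 35, 40, 45; poverty gap index (FGT₁) = 0.354167.
After the 30 transfer: below the line — 50, 65, 70, 75; poverty gap index (FGT₁) = 0.229167.
Reduction = 0.354167 − 0.229167 = 0.1250.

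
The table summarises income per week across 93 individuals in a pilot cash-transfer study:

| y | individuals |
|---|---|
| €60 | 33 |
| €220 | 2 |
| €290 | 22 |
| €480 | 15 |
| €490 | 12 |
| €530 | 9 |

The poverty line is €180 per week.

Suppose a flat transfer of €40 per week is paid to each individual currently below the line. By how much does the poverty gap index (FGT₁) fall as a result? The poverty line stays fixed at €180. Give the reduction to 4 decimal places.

0.0789

Before: below the line — 33×€60; poverty gap index (FGT₁) = 0.236559.
After the €40 transfer: below the line — 33×€100; poverty gap index (FGT₁) = 0.157706.
Reduction = 0.236559 − 0.157706 = 0.0789.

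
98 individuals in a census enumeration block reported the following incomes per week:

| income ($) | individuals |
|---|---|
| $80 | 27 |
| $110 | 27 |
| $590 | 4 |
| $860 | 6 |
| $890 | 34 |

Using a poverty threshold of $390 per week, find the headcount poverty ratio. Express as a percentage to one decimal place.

54 of the 98 individuals have income below $390.
H = 54/98 = 55.1%.

55.1%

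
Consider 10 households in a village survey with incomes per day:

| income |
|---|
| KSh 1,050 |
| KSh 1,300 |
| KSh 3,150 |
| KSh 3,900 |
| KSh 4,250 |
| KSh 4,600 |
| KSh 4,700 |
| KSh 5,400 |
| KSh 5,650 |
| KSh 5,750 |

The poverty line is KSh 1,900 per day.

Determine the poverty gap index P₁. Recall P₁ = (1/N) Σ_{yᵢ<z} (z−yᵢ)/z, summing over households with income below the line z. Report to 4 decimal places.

Poor units: KSh 1,050, KSh 1,300 (q = 2 of N = 10).
Relative gaps: (1900−1050)/1900 = 0.4474; (1900−1300)/1900 = 0.3158.
Sum of shortfalls = 0.763158; P₁ averages over all N: 0.763158 / 10 = 0.0763.

0.0763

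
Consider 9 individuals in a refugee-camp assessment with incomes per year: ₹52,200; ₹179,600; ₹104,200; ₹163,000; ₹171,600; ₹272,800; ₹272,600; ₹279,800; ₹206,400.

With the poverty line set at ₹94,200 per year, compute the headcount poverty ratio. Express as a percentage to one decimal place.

1 of the 9 individuals have income below ₹94,200.
H = 1/9 = 11.1%.

11.1%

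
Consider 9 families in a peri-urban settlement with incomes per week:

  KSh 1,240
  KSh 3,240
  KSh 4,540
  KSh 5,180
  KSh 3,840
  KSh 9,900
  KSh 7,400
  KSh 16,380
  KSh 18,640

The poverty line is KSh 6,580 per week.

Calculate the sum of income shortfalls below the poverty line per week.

Below z: KSh 1,240, KSh 3,240, KSh 3,840, KSh 4,540, KSh 5,180 (q = 5 of N = 9).
Individual gaps: 6580−1240 = 5340; 6580−3240 = 3340; 6580−3840 = 2740; 6580−4540 = 2040; 6580−5180 = 1400.
Aggregate gap = KSh 14,860.

KSh 14,860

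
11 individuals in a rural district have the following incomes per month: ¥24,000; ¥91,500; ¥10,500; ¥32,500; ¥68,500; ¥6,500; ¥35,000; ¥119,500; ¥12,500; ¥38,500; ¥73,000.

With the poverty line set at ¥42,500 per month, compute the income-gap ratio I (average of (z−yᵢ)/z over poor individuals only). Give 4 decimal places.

Below z: ¥6,500, ¥10,500, ¥12,500, ¥24,000, ¥32,500, ¥35,000, ¥38,500 (q = 7 of N = 11).
Relative gaps: 0.8471, 0.7529, 0.7059, 0.4353, 0.2353, 0.1765, 0.0941; sum = 3.247059.
I averages over the q = 7 poor units only: 3.247059 / 7 = 0.4639.

0.4639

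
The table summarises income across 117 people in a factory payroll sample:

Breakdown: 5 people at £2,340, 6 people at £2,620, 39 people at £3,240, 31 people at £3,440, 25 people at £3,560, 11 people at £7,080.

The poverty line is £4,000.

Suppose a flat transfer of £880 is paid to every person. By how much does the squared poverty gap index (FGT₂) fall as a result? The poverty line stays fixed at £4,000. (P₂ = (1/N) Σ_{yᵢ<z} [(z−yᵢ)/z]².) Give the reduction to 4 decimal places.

Before: below the line — 5×£2,340, 6×£2,620, 39×£3,240, 31×£3,440, 25×£3,560; squared poverty gap index (FGT₂) = 0.033276.
After the £880 transfer: below the line — 5×£3,220, 6×£3,500; squared poverty gap index (FGT₂) = 0.002426.
Reduction = 0.033276 − 0.002426 = 0.0308.

0.0308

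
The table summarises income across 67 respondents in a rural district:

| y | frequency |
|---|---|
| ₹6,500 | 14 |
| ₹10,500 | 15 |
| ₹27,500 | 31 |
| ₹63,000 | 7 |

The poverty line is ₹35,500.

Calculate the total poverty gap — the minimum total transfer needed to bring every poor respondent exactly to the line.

₹1,029,000

Incomes under z: 14×₹6,500, 15×₹10,500, 31×₹27,500 (q = 60 of N = 67).
Individual gaps: 14×(35500−6500) = 406000; 15×(35500−10500) = 375000; 31×(35500−27500) = 248000.
Aggregate gap = ₹1,029,000.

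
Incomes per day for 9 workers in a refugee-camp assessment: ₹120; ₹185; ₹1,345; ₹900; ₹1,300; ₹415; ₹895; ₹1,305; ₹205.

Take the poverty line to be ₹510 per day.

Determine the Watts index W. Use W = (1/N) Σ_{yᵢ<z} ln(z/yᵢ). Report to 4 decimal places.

0.3976

Below the line: ₹120, ₹185, ₹205, ₹415 (q = 4 of N = 9).
Log gaps: ln(510/120) = 1.4469; ln(510/185) = 1.0141; ln(510/205) = 0.9114; ln(510/415) = 0.2061.
W = 3.578507 / 9 = 0.3976.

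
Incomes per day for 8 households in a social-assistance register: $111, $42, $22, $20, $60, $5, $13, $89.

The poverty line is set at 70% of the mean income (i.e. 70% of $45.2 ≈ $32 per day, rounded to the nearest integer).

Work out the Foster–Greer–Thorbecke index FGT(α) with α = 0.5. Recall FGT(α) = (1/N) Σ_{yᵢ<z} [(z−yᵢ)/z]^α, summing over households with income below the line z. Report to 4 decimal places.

Below the line: $5, $13, $20, $22 (q = 4 of N = 8).
Normalized shortfalls: (32−5)/32 = 0.8438; (32−13)/32 = 0.5938; (32−20)/32 = 0.3750; (32−22)/32 = 0.3125.
Raised to α = 0.5: 0.91856; 0.77055; 0.61237; 0.55902.
Sum = 2.860500; FGT(0.5) = 2.860500 / 8 = 0.3576.

0.3576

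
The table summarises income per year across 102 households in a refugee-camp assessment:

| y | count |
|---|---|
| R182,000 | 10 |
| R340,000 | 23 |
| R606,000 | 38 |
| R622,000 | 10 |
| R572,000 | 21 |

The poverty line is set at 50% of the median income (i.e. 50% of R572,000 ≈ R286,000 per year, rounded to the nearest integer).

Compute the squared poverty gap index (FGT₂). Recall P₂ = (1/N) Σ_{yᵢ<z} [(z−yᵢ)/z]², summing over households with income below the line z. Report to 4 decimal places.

Below z: 10×R182,000 (q = 10 of N = 102).
Shortfall ratios: (286000−182000)/286000 = 0.3636 (×10).
Squared: 0.1322 (×10).
Sum = 1.322314; P₂ = 1.322314 / 102 = 0.0130.

0.0130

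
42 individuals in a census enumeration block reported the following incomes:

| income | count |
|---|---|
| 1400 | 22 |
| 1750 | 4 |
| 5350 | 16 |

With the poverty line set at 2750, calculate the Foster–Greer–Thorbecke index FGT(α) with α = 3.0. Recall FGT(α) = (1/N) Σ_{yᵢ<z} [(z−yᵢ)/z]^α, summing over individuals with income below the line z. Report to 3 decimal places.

Below z: 22×1400, 4×1750 (q = 26 of N = 42).
Shortfall ratios: (2750−1400)/2750 = 0.4909 (×22); (2750−1750)/2750 = 0.3636 (×4).
Raised to α = 3.0: 0.11831 (×22); 0.04808 (×4).
Sum = 2.795047; FGT(3.0) = 2.795047 / 42 = 0.067.

0.067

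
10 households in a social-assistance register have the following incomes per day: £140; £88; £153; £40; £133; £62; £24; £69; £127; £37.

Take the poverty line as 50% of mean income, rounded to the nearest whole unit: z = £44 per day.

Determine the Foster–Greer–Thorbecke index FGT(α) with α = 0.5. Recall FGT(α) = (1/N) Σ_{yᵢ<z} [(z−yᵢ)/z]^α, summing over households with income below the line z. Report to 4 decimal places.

Incomes under z: £24, £37, £40 (q = 3 of N = 10).
Normalized shortfalls: (44−24)/44 = 0.4545; (44−37)/44 = 0.1591; (44−40)/44 = 0.0909.
Raised to α = 0.5: 0.67420; 0.39886; 0.30151.
Sum = 1.374573; FGT(0.5) = 1.374573 / 10 = 0.1375.

0.1375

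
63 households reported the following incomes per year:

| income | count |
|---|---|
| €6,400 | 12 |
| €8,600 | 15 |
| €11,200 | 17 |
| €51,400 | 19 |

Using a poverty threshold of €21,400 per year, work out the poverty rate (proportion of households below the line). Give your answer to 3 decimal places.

44 of the 63 households have income below €21,400.
H = 44/63 = 0.698.

0.698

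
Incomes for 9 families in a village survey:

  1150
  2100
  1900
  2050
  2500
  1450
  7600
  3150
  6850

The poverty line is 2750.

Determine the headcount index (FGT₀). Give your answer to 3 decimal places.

0.667

6 of the 9 families have income below 2750.
H = 6/9 = 0.667.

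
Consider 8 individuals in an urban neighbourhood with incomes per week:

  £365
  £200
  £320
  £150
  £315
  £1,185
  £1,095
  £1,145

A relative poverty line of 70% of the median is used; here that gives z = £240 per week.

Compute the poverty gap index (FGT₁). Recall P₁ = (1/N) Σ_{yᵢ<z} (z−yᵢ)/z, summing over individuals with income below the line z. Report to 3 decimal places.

Poor units: £150, £200 (q = 2 of N = 8).
Gap ratios (z−y)/z: (240−150)/240 = 0.3750; (240−200)/240 = 0.1667.
Sum of shortfalls = 0.541667; P₁ averages over all N: 0.541667 / 8 = 0.068.

0.068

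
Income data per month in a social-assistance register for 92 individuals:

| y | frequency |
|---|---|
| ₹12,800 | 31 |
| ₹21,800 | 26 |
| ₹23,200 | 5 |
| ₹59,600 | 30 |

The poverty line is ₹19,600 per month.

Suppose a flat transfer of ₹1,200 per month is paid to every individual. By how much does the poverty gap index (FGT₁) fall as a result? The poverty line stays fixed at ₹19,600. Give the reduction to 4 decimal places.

Before: below the line — 31×₹12,800; poverty gap index (FGT₁) = 0.116903.
After the ₹1,200 transfer: below the line — 31×₹14,000; poverty gap index (FGT₁) = 0.096273.
Reduction = 0.116903 − 0.096273 = 0.0206.

0.0206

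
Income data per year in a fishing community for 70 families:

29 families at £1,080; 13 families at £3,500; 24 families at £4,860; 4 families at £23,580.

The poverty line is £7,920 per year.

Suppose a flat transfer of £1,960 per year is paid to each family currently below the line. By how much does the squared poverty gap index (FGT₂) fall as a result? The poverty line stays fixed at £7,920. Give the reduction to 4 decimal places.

Before: below the line — 29×£1,080, 13×£3,500, 24×£4,860; squared poverty gap index (FGT₂) = 0.418024.
After the £1,960 transfer: below the line — 29×£3,040, 13×£5,460, 24×£6,820; squared poverty gap index (FGT₂) = 0.181816.
Reduction = 0.418024 − 0.181816 = 0.2362.

0.2362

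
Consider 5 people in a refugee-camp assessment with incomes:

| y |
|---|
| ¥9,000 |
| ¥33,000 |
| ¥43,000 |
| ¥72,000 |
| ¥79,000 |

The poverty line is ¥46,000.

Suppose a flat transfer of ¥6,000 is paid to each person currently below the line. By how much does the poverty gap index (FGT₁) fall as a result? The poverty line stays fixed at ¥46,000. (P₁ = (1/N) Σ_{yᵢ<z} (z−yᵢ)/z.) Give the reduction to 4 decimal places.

0.0652

Before: below the line — ¥9,000, ¥33,000, ¥43,000; poverty gap index (FGT₁) = 0.230435.
After the ¥6,000 transfer: below the line — ¥15,000, ¥39,000; poverty gap index (FGT₁) = 0.165217.
Reduction = 0.230435 − 0.165217 = 0.0652.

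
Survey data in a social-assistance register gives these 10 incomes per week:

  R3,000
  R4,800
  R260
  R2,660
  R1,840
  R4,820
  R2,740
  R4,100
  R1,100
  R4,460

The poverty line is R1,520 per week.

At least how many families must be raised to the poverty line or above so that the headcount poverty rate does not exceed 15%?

Currently q = 2 of N = 10 are below the line (H = 0.200).
A headcount ratio of at most 15% allows at most ⌊0.15 × 10⌋ = 1 poor families.
So at least 2 − 1 = 1 must be lifted.

1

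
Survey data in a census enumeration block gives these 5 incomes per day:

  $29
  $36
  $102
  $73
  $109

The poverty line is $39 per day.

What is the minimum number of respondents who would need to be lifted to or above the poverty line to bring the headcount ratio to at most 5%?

2

2 of the 5 respondents are poor, so H = 2/5 = 0.400.
A headcount ratio of at most 5% allows at most ⌊0.05 × 5⌋ = 0 poor respondents.
So at least 2 − 0 = 2 must be lifted.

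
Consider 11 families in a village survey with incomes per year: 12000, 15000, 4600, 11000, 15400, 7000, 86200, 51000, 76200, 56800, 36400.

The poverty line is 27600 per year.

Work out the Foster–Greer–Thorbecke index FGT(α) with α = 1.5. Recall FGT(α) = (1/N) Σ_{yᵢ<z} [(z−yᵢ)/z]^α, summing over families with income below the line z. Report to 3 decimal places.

0.264

Incomes under z: 4600, 7000, 11000, 12000, 15000, 15400 (q = 6 of N = 11).
Normalized shortfalls: (27600−4600)/27600 = 0.8333; (27600−7000)/27600 = 0.7464; (27600−11000)/27600 = 0.6014; (27600−12000)/27600 = 0.5652; (27600−15000)/27600 = 0.4565; (27600−15400)/27600 = 0.4420.
Raised to α = 1.5: 0.76073; 0.64482; 0.46644; 0.42494; 0.30846; 0.29388.
Sum = 2.899262; FGT(1.5) = 2.899262 / 11 = 0.264.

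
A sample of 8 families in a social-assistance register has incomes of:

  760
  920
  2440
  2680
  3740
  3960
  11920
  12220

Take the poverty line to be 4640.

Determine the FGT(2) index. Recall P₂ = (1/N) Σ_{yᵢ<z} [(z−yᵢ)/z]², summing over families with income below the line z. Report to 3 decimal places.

Below z: 760, 920, 2440, 2680, 3740, 3960 (q = 6 of N = 8).
Relative gaps: (4640−760)/4640 = 0.8362; (4640−920)/4640 = 0.8017; (4640−2440)/4640 = 0.4741; (4640−2680)/4640 = 0.4224; (4640−3740)/4640 = 0.1940; (4640−3960)/4640 = 0.1466.
Squared: 0.6992; 0.6428; 0.2248; 0.1784; 0.0376; 0.0215.
Sum = 1.804344; P₂ = 1.804344 / 8 = 0.226.

0.226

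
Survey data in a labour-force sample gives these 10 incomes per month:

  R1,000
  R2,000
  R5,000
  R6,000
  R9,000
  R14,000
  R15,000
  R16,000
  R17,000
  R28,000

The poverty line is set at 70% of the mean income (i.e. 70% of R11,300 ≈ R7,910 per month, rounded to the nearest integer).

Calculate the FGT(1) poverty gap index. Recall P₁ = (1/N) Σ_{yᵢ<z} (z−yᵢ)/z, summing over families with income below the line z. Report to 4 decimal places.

Poor units: R1,000, R2,000, R5,000, R6,000 (q = 4 of N = 10).
Relative gaps: (7910−1000)/7910 = 0.8736; (7910−2000)/7910 = 0.7472; (7910−5000)/7910 = 0.3679; (7910−6000)/7910 = 0.2415.
Σ = 2.230088. Dividing by the full population N = 10 gives P₁ = 0.2230.

0.2230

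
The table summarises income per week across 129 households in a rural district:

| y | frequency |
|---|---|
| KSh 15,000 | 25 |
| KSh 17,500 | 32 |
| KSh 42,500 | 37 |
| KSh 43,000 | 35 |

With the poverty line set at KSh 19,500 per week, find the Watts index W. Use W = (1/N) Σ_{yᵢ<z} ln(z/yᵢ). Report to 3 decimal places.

Poor units: 25×KSh 15,000, 32×KSh 17,500 (q = 57 of N = 129).
ln(z/y) terms: ln(19500/15000) = 0.2624 (×25); ln(19500/17500) = 0.1082 (×32).
W = 10.021941 / 129 = 0.078.

0.078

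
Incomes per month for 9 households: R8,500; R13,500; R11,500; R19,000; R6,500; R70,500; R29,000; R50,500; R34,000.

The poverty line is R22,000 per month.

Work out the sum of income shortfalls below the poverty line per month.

R51,000

Poor units: R6,500, R8,500, R11,500, R13,500, R19,000 (q = 5 of N = 9).
Individual gaps: 22000−6500 = 15500; 22000−8500 = 13500; 22000−11500 = 10500; 22000−13500 = 8500; 22000−19000 = 3000.
Aggregate gap = R51,000.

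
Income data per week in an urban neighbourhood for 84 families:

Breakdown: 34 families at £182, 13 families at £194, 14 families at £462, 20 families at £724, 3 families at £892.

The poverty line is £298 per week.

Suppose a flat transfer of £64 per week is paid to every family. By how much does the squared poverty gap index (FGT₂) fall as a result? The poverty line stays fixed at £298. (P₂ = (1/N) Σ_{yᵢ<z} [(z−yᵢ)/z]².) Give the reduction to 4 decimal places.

0.0651

Before: below the line — 34×£182, 13×£194; squared poverty gap index (FGT₂) = 0.080181.
After the £64 transfer: below the line — 34×£246, 13×£258; squared poverty gap index (FGT₂) = 0.015113.
Reduction = 0.080181 − 0.015113 = 0.0651.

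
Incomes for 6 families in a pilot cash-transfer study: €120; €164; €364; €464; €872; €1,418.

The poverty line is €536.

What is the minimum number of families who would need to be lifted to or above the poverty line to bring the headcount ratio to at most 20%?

Currently q = 4 of N = 6 are below the line (H = 0.667).
A headcount ratio of at most 20% allows at most ⌊0.20 × 6⌋ = 1 poor families.
So at least 4 − 1 = 3 must be lifted.

3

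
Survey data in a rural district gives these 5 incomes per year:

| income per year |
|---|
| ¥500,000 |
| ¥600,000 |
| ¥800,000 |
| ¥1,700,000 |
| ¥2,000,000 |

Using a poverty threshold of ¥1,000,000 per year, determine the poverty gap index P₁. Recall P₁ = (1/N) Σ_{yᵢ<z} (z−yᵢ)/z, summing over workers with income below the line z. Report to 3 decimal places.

0.220

Below the line: ¥500,000, ¥600,000, ¥800,000 (q = 3 of N = 5).
Gap ratios (z−y)/z: (1000000−500000)/1000000 = 0.5000; (1000000−600000)/1000000 = 0.4000; (1000000−800000)/1000000 = 0.2000.
Σ = 1.100000. Dividing by the full population N = 5 gives P₁ = 0.220.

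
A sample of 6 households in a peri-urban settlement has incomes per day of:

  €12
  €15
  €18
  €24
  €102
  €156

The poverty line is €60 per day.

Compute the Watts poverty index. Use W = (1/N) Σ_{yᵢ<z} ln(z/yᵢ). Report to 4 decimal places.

Below z: €12, €15, €18, €24 (q = 4 of N = 6).
ln(z/y) terms: ln(60/12) = 1.6094; ln(60/15) = 1.3863; ln(60/18) = 1.2040; ln(60/24) = 0.9163.
W = 5.115996 / 6 = 0.8527.

0.8527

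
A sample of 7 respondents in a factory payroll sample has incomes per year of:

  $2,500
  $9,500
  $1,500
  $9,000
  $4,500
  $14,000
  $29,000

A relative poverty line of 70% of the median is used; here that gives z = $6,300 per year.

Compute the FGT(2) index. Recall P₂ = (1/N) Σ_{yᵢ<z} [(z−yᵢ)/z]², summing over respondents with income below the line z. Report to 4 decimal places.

0.1466

Below z: $1,500, $2,500, $4,500 (q = 3 of N = 7).
Relative gaps: (6300−1500)/6300 = 0.7619; (6300−2500)/6300 = 0.6032; (6300−4500)/6300 = 0.2857.
Squared: 0.5805; 0.3638; 0.0816.
Sum = 1.025951; P₂ = 1.025951 / 7 = 0.1466.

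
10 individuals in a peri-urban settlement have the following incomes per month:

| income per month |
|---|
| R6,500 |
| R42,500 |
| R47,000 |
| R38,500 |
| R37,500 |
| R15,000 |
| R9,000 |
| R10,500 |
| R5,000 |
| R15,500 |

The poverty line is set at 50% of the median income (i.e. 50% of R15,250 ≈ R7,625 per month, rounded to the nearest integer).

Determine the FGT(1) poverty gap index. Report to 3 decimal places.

0.049

Incomes under z: R5,000, R6,500 (q = 2 of N = 10).
Gap ratios (z−y)/z: (7625−5000)/7625 = 0.3443; (7625−6500)/7625 = 0.1475.
Σ = 0.491803. Dividing by the full population N = 10 gives P₁ = 0.049.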